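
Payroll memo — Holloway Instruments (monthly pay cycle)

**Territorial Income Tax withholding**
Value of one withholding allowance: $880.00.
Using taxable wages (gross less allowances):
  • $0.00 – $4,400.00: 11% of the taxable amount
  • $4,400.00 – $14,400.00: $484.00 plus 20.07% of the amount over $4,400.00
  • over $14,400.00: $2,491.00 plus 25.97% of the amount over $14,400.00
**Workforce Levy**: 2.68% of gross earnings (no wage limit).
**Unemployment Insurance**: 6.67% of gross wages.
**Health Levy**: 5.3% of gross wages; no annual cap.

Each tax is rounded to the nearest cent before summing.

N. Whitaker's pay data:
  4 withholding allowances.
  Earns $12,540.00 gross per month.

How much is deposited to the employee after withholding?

$9,291.66

Territorial Income Tax: taxable = $12,540.00 − 4×$880.00 = $9,020.00
  $484.00 + 20.07% × ($9,020.00 − $4,400.00) = $484.00 + 20.07% × $4,620.00 = $1,411.23
Workforce Levy: 2.68% × $12,540.00 = $336.07
Unemployment Insurance: 6.67% × $12,540.00 = $836.42
Health Levy: 5.3% × $12,540.00 = $664.62
Total withheld: $1,411.23 + $336.07 + $836.42 + $664.62 = $3,248.34
Net pay: $12,540.00 − $3,248.34 = $9,291.66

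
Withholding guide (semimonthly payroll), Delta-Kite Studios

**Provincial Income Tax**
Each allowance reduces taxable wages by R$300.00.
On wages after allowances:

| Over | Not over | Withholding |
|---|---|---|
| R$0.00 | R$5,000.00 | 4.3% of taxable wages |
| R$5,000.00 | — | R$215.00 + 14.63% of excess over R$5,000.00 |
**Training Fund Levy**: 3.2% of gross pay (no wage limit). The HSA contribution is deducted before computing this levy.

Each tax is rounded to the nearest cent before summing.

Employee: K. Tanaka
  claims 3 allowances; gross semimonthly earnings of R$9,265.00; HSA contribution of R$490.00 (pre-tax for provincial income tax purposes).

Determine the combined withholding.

R$916.41

Provincial Income Tax: taxable = R$9,265.00 − R$490.00 − 3×R$300.00 = R$7,875.00
  R$215.00 + 14.63% × (R$7,875.00 − R$5,000.00) = R$215.00 + 14.63% × R$2,875.00 = R$635.61
Training Fund Levy: 3.2% × R$8,775.00 = R$280.80
Total: R$635.61 + R$280.80 = R$916.41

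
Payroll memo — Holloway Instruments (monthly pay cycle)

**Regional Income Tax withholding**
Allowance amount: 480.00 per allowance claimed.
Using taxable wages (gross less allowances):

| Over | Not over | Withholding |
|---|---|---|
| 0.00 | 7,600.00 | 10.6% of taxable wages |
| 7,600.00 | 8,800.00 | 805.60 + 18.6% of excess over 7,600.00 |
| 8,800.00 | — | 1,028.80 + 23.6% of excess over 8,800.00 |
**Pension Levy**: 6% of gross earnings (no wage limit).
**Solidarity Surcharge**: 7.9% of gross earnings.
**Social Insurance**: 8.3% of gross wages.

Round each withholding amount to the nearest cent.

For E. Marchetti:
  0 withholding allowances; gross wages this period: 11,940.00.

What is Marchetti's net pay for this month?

7,519.48

Regional Income Tax: taxable = 11,940.00
  1,028.80 + 23.6% × (11,940.00 − 8,800.00) = 1,028.80 + 23.6% × 3,140.00 = 1,769.84
Pension Levy: 6% × 11,940.00 = 716.40
Solidarity Surcharge: 7.9% × 11,940.00 = 943.26
Social Insurance: 8.3% × 11,940.00 = 991.02
Total withheld: 1,769.84 + 716.40 + 943.26 + 991.02 = 4,420.52
Net pay: 11,940.00 − 4,420.52 = 7,519.48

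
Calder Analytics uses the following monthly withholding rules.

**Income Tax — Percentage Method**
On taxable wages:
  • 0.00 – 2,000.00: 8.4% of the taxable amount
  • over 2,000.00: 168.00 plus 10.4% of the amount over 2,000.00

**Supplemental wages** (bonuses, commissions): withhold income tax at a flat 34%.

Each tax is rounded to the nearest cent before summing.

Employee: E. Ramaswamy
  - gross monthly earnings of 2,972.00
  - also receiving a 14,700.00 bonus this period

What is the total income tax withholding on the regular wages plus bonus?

Income Tax: taxable = 2,972.00
  168.00 + 10.4% × (2,972.00 − 2,000.00) = 168.00 + 10.4% × 972.00 = 269.09
Supplemental (34% flat on bonus): 34% × 14,700.00 = 4,998.00
Total income tax: 269.09 + 4,998.00 = 5,267.09

5,267.09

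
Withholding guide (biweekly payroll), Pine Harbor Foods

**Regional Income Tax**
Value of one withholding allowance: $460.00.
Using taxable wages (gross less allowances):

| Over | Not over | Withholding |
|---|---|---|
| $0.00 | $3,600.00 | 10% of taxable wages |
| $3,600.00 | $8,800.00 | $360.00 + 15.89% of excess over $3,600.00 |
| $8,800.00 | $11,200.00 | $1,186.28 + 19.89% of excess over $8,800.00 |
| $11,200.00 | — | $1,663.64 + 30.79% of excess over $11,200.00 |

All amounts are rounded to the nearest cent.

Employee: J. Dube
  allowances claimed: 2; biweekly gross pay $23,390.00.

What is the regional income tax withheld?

Regional Income Tax: taxable = $23,390.00 − 2×$460.00 = $22,470.00
  $1,663.64 + 30.79% × ($22,470.00 − $11,200.00) = $1,663.64 + 30.79% × $11,270.00 = $5,133.67

$5,133.67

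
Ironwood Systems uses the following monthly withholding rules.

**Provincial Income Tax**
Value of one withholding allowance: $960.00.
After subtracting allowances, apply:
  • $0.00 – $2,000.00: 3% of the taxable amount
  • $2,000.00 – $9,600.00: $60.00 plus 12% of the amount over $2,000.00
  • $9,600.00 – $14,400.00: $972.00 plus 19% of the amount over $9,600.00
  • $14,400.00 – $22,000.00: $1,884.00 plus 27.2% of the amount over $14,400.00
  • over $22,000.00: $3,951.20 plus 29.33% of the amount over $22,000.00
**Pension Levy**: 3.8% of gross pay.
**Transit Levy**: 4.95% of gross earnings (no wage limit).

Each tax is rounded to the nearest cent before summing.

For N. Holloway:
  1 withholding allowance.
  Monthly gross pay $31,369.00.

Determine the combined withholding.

$9,162.35

Provincial Income Tax: taxable = $31,369.00 − 1×$960.00 = $30,409.00
  $3,951.20 + 29.33% × ($30,409.00 − $22,000.00) = $3,951.20 + 29.33% × $8,409.00 = $6,417.56
Pension Levy: 3.8% × $31,369.00 = $1,192.02
Transit Levy: 4.95% × $31,369.00 = $1,552.77
Total: $6,417.56 + $1,192.02 + $1,552.77 = $9,162.35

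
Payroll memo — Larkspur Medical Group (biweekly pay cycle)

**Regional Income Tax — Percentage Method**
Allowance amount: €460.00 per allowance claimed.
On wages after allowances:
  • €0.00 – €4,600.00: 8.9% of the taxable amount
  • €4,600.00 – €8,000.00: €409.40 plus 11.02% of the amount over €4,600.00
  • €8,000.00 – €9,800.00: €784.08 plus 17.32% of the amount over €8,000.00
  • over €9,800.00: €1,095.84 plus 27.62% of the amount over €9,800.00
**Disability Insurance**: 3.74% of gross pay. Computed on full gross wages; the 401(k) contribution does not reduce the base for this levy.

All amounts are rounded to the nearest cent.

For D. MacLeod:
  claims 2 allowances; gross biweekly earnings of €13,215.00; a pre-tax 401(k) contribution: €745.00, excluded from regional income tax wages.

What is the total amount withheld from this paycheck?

€2,073.43

Regional Income Tax: taxable = €13,215.00 − €745.00 − 2×€460.00 = €11,550.00
  €1,095.84 + 27.62% × (€11,550.00 − €9,800.00) = €1,095.84 + 27.62% × €1,750.00 = €1,579.19
Disability Insurance: 3.74% × €13,215.00 = €494.24
Total: €1,579.19 + €494.24 = €2,073.43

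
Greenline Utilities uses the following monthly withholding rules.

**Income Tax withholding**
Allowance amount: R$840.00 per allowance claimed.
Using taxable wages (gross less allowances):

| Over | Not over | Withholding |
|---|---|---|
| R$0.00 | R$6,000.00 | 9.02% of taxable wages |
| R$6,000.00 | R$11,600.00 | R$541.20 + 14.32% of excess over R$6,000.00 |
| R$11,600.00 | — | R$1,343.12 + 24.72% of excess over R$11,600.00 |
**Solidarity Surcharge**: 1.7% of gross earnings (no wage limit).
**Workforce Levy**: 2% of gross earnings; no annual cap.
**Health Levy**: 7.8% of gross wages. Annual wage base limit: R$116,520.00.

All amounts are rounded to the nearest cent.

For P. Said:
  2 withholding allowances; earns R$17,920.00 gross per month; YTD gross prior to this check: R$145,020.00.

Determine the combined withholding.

Income Tax: taxable = R$17,920.00 − 2×R$840.00 = R$16,240.00
  R$1,343.12 + 24.72% × (R$16,240.00 − R$11,600.00) = R$1,343.12 + 24.72% × R$4,640.00 = R$2,490.13
Solidarity Surcharge: 1.7% × R$17,920.00 = R$304.64
Workforce Levy: 2% × R$17,920.00 = R$358.40
Health Levy: YTD R$145,020.00 ≥ cap R$116,520.00 → R$0.00
Total: R$2,490.13 + R$304.64 + R$358.40 + R$0.00 = R$3,153.17

R$3,153.17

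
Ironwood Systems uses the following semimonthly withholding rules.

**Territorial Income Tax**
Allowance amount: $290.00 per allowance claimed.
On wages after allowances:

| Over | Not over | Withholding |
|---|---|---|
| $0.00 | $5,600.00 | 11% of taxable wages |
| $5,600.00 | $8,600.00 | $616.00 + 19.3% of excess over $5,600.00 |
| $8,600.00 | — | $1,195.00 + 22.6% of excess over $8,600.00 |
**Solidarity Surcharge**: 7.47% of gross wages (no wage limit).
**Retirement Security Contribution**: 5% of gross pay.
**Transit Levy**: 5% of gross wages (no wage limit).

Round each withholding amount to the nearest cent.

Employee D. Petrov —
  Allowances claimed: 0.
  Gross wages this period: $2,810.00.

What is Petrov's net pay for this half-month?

$2,009.99

Territorial Income Tax: taxable = $2,810.00
  11% × $2,810.00 = $309.10
Solidarity Surcharge: 7.47% × $2,810.00 = $209.91
Retirement Security Contribution: 5% × $2,810.00 = $140.50
Transit Levy: 5% × $2,810.00 = $140.50
Total withheld: $309.10 + $209.91 + $140.50 + $140.50 = $800.01
Net pay: $2,810.00 − $800.01 = $2,009.99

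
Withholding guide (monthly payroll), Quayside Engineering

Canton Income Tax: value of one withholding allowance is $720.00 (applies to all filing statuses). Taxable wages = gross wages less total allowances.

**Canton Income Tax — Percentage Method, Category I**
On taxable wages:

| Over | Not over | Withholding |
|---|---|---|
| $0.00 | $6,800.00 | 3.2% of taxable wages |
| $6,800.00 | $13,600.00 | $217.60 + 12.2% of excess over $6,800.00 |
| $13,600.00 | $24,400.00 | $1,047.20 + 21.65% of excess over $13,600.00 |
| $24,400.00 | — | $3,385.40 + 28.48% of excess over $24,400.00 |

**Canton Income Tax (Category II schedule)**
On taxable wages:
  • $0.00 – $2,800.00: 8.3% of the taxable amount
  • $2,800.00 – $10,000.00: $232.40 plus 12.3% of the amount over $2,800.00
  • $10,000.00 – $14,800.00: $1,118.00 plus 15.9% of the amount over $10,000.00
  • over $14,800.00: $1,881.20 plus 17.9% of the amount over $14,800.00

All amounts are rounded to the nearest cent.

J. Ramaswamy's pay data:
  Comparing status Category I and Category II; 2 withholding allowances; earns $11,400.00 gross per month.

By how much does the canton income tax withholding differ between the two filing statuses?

Canton Income Tax (Category I): taxable = $11,400.00 − 2×$720.00 = $9,960.00
  $217.60 + 12.2% × ($9,960.00 − $6,800.00) = $217.60 + 12.2% × $3,160.00 = $603.12
Canton Income Tax (Category II): taxable = $11,400.00 − 2×$720.00 = $9,960.00
  $232.40 + 12.3% × ($9,960.00 − $2,800.00) = $232.40 + 12.3% × $7,160.00 = $1,113.08
Difference: |$603.12 − $1,113.08| = $509.96 (higher under Category II)

$509.96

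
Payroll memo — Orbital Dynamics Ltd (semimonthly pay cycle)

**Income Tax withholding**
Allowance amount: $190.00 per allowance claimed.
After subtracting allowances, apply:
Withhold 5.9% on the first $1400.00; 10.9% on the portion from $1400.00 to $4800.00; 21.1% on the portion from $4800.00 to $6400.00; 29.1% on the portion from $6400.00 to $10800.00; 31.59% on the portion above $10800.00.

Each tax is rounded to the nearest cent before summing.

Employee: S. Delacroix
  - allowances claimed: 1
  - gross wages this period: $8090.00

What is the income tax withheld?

Income Tax: taxable = $8090.00 − 1×$190.00 = $7900.00
  $790.80 + 29.1% × ($7900.00 − $6400.00) = $790.80 + 29.1% × $1500.00 = $1227.30

$1227.30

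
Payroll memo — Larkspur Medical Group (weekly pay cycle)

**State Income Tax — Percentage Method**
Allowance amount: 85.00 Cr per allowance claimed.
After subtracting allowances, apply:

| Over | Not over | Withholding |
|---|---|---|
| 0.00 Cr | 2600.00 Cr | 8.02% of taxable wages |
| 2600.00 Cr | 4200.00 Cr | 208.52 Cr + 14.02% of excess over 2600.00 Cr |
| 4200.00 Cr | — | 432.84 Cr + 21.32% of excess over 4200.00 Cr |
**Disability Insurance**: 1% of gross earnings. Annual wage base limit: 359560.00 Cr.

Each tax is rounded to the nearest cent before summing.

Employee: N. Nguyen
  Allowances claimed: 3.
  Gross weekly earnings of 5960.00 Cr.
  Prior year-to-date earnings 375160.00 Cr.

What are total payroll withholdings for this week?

State Income Tax: taxable = 5960.00 Cr − 3×85.00 Cr = 5705.00 Cr
  432.84 Cr + 21.32% × (5705.00 Cr − 4200.00 Cr) = 432.84 Cr + 21.32% × 1505.00 Cr = 753.71 Cr
Disability Insurance: YTD 375160.00 Cr ≥ cap 359560.00 Cr → 0.00 Cr
Total: 753.71 Cr + 0.00 Cr = 753.71 Cr

753.71 Cr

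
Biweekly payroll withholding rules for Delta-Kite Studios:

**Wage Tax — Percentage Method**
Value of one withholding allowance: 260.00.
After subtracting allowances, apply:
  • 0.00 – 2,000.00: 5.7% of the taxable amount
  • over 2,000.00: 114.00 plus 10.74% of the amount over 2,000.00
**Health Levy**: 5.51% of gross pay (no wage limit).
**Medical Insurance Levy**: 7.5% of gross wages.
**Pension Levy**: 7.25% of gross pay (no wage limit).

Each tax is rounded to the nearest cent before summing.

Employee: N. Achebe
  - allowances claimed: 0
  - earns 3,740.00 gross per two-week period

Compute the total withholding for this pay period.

Wage Tax: taxable = 3,740.00
  114.00 + 10.74% × (3,740.00 − 2,000.00) = 114.00 + 10.74% × 1,740.00 = 300.88
Health Levy: 5.51% × 3,740.00 = 206.07
Medical Insurance Levy: 7.5% × 3,740.00 = 280.50
Pension Levy: 7.25% × 3,740.00 = 271.15
Total: 300.88 + 206.07 + 280.50 + 271.15 = 1,058.60

1,058.60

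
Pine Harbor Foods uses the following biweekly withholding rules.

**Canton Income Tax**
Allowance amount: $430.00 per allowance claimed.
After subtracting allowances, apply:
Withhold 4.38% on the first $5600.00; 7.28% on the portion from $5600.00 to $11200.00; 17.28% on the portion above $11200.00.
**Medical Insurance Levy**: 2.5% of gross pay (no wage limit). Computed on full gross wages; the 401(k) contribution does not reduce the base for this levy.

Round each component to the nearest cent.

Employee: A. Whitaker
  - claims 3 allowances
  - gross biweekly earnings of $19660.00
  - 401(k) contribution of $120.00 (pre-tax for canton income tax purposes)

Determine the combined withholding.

$2362.70

Canton Income Tax: taxable = $19660.00 − $120.00 − 3×$430.00 = $18250.00
  $652.96 + 17.28% × ($18250.00 − $11200.00) = $652.96 + 17.28% × $7050.00 = $1871.20
Medical Insurance Levy: 2.5% × $19660.00 = $491.50
Total: $1871.20 + $491.50 = $2362.70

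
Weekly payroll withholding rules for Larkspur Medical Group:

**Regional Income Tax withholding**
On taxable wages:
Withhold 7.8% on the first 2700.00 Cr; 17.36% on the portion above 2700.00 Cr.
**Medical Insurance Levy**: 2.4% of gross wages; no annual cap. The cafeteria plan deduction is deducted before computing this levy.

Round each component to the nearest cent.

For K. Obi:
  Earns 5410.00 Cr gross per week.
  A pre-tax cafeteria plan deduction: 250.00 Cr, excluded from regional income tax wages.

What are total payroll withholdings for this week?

Regional Income Tax: taxable = 5410.00 Cr − 250.00 Cr = 5160.00 Cr
  210.60 Cr + 17.36% × (5160.00 Cr − 2700.00 Cr) = 210.60 Cr + 17.36% × 2460.00 Cr = 637.66 Cr
Medical Insurance Levy: 2.4% × 5160.00 Cr = 123.84 Cr
Total: 637.66 Cr + 123.84 Cr = 761.50 Cr

761.50 Cr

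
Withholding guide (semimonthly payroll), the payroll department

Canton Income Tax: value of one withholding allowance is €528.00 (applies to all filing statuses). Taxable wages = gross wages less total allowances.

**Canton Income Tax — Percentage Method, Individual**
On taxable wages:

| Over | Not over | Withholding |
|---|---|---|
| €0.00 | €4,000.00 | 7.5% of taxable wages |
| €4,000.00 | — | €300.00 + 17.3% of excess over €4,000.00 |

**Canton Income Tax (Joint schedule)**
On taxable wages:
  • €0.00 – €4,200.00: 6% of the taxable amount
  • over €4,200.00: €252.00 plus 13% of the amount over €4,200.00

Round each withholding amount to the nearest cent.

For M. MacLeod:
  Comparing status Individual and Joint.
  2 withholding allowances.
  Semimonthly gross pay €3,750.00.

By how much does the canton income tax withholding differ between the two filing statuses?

Canton Income Tax (Individual): taxable = €3,750.00 − 2×€528.00 = €2,694.00
  7.5% × €2,694.00 = €202.05
Canton Income Tax (Joint): taxable = €3,750.00 − 2×€528.00 = €2,694.00
  6% × €2,694.00 = €161.64
Difference: |€202.05 − €161.64| = €40.41 (higher under Individual)

€40.41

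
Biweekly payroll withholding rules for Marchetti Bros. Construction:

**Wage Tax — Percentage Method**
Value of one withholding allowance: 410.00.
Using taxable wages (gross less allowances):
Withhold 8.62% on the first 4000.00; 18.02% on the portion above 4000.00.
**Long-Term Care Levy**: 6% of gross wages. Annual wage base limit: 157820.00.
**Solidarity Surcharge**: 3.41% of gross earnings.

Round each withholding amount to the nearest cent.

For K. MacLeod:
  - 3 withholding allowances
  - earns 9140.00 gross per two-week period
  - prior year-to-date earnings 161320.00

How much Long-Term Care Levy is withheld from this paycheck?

0.00

Long-Term Care Levy: YTD 161320.00 ≥ cap 157820.00 → 0.00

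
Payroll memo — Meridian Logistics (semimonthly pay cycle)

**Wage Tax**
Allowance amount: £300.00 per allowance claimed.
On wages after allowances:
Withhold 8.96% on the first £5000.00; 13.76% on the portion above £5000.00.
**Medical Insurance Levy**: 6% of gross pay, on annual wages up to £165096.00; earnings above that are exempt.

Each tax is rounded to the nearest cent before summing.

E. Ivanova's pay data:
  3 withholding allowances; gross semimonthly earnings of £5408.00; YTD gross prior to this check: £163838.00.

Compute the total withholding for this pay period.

£479.40

Wage Tax: taxable = £5408.00 − 3×£300.00 = £4508.00
  8.96% × £4508.00 = £403.92
Medical Insurance Levy: cap £165096.00 − YTD £163838.00 = £1258.00 subject; 6% × £1258.00 = £75.48
Total: £403.92 + £75.48 = £479.40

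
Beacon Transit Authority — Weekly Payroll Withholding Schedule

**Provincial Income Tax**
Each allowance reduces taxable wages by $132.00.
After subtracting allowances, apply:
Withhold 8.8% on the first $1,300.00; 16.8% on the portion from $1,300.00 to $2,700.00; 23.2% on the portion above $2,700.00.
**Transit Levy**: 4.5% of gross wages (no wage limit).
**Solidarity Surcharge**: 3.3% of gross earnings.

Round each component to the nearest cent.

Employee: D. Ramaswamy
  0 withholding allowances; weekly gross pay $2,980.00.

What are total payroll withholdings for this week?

Provincial Income Tax: taxable = $2,980.00
  $349.60 + 23.2% × ($2,980.00 − $2,700.00) = $349.60 + 23.2% × $280.00 = $414.56
Transit Levy: 4.5% × $2,980.00 = $134.10
Solidarity Surcharge: 3.3% × $2,980.00 = $98.34
Total: $414.56 + $134.10 + $98.34 = $647.00

$647.00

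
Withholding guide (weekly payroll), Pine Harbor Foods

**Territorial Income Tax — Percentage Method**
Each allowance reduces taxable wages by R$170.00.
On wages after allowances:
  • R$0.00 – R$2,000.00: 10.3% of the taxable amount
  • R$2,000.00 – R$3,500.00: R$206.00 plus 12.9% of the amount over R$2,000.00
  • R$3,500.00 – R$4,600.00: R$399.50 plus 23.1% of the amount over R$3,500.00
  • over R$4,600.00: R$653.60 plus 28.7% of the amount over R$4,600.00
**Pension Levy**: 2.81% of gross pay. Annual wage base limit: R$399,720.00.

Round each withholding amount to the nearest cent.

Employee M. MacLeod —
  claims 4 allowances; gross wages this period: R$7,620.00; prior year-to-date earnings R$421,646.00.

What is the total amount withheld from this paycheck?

R$1,325.18

Territorial Income Tax: taxable = R$7,620.00 − 4×R$170.00 = R$6,940.00
  R$653.60 + 28.7% × (R$6,940.00 − R$4,600.00) = R$653.60 + 28.7% × R$2,340.00 = R$1,325.18
Pension Levy: YTD R$421,646.00 ≥ cap R$399,720.00 → R$0.00
Total: R$1,325.18 + R$0.00 = R$1,325.18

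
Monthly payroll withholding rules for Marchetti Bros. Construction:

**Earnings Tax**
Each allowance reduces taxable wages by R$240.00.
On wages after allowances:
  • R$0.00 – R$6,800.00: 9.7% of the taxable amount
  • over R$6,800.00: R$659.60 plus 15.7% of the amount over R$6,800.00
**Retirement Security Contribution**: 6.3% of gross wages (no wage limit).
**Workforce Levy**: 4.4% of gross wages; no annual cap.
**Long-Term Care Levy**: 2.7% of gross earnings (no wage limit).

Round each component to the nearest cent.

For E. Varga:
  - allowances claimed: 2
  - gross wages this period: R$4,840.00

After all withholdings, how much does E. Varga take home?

R$3,768.52

Earnings Tax: taxable = R$4,840.00 − 2×R$240.00 = R$4,360.00
  9.7% × R$4,360.00 = R$422.92
Retirement Security Contribution: 6.3% × R$4,840.00 = R$304.92
Workforce Levy: 4.4% × R$4,840.00 = R$212.96
Long-Term Care Levy: 2.7% × R$4,840.00 = R$130.68
Total withheld: R$422.92 + R$304.92 + R$212.96 + R$130.68 = R$1,071.48
Net pay: R$4,840.00 − R$1,071.48 = R$3,768.52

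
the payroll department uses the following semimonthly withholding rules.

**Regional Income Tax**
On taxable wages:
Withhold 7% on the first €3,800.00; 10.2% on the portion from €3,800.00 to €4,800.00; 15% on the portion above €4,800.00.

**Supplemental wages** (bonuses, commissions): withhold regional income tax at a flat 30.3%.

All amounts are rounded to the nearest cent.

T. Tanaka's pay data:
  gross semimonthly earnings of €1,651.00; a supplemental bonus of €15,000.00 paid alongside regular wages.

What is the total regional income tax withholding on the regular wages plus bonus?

Regional Income Tax: taxable = €1,651.00
  7% × €1,651.00 = €115.57
Supplemental (30.3% flat on bonus): 30.3% × €15,000.00 = €4,545.00
Total regional income tax: €115.57 + €4,545.00 = €4,660.57

€4,660.57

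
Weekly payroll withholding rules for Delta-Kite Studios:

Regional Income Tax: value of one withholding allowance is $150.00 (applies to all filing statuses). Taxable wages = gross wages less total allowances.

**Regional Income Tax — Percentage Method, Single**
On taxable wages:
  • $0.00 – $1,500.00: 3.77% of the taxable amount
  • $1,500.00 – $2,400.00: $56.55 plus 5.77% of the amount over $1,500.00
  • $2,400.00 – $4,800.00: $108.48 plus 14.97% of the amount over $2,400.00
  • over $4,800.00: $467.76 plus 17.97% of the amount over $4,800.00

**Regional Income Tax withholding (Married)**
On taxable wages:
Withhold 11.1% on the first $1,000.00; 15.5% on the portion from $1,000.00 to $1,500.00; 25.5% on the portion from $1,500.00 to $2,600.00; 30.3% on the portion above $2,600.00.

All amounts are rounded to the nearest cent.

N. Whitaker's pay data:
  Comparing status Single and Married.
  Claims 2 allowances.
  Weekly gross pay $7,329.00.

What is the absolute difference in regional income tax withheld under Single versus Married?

Regional Income Tax (Single): taxable = $7,329.00 − 2×$150.00 = $7,029.00
  $467.76 + 17.97% × ($7,029.00 − $4,800.00) = $467.76 + 17.97% × $2,229.00 = $868.31
Regional Income Tax (Married): taxable = $7,329.00 − 2×$150.00 = $7,029.00
  $469.00 + 30.3% × ($7,029.00 − $2,600.00) = $469.00 + 30.3% × $4,429.00 = $1,810.99
Difference: |$868.31 − $1,810.99| = $942.68 (higher under Married)

$942.68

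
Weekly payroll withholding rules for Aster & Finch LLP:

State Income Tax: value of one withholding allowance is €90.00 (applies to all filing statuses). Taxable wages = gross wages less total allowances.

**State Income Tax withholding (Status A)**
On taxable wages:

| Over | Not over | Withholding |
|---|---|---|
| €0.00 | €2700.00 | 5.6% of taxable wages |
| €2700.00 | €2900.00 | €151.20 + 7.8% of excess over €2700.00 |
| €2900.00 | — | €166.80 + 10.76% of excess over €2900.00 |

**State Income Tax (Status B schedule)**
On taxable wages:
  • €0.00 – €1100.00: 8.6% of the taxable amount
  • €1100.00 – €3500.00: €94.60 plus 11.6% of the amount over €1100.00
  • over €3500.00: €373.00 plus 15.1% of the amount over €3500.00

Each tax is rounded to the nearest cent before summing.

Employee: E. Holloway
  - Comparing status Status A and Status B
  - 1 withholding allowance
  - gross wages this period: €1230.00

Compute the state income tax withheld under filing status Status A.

State Income Tax (Status A): taxable = €1230.00 − 1×€90.00 = €1140.00
  5.6% × €1140.00 = €63.84

€63.84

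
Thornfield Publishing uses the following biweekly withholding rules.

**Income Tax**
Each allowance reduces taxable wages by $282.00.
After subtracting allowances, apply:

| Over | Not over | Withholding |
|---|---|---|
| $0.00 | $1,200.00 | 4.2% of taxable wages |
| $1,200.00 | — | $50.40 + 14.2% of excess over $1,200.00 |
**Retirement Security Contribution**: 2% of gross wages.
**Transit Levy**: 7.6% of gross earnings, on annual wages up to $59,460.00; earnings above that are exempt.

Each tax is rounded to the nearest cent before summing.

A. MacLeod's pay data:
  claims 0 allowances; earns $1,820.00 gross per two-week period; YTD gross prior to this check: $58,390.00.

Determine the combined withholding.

$256.16

Income Tax: taxable = $1,820.00
  $50.40 + 14.2% × ($1,820.00 − $1,200.00) = $50.40 + 14.2% × $620.00 = $138.44
Retirement Security Contribution: 2% × $1,820.00 = $36.40
Transit Levy: cap $59,460.00 − YTD $58,390.00 = $1,070.00 subject; 7.6% × $1,070.00 = $81.32
Total: $138.44 + $36.40 + $81.32 = $256.16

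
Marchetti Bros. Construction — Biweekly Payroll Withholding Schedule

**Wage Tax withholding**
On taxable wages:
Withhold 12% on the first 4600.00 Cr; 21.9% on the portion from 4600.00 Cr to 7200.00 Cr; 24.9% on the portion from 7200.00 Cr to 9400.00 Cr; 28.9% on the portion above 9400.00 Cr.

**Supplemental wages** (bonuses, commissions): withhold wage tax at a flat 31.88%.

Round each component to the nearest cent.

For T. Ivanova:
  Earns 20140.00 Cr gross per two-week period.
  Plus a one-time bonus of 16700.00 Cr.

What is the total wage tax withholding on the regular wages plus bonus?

Wage Tax: taxable = 20140.00 Cr
  1669.20 Cr + 28.9% × (20140.00 Cr − 9400.00 Cr) = 1669.20 Cr + 28.9% × 10740.00 Cr = 4773.06 Cr
Supplemental (31.88% flat on bonus): 31.88% × 16700.00 Cr = 5323.96 Cr
Total wage tax: 4773.06 Cr + 5323.96 Cr = 10097.02 Cr

10097.02 Cr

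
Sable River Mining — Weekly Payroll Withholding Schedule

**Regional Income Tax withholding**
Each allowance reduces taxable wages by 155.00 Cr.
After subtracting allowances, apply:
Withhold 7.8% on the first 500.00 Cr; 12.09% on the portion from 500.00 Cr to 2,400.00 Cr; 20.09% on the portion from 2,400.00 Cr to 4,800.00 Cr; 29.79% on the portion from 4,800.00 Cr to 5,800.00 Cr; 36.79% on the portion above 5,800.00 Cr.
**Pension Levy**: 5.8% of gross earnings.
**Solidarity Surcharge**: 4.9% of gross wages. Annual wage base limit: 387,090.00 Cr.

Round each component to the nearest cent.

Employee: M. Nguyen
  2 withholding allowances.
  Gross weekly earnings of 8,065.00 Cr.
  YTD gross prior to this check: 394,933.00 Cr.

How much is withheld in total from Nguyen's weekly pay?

2,235.78 Cr

Regional Income Tax: taxable = 8,065.00 Cr − 2×155.00 Cr = 7,755.00 Cr
  1,048.77 Cr + 36.79% × (7,755.00 Cr − 5,800.00 Cr) = 1,048.77 Cr + 36.79% × 1,955.00 Cr = 1,768.01 Cr
Pension Levy: 5.8% × 8,065.00 Cr = 467.77 Cr
Solidarity Surcharge: YTD 394,933.00 Cr ≥ cap 387,090.00 Cr → 0.00 Cr
Total: 1,768.01 Cr + 467.77 Cr + 0.00 Cr = 2,235.78 Cr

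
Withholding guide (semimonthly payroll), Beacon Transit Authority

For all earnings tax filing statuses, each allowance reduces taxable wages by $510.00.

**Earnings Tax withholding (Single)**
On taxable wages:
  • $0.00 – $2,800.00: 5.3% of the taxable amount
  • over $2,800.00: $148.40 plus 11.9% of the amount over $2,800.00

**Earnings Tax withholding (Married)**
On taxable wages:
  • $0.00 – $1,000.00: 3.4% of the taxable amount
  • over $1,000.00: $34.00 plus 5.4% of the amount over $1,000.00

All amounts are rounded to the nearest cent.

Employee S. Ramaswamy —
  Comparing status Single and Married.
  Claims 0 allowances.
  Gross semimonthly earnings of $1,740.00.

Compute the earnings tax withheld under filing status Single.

$92.22

Earnings Tax (Single): taxable = $1,740.00
  5.3% × $1,740.00 = $92.22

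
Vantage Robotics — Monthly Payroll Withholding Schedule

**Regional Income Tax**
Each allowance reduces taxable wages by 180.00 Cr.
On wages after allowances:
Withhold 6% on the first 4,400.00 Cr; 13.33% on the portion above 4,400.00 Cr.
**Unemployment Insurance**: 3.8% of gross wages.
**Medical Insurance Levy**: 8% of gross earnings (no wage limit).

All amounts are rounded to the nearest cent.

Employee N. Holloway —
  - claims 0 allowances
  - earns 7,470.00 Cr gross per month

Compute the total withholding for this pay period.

1,554.69 Cr

Regional Income Tax: taxable = 7,470.00 Cr
  264.00 Cr + 13.33% × (7,470.00 Cr − 4,400.00 Cr) = 264.00 Cr + 13.33% × 3,070.00 Cr = 673.23 Cr
Unemployment Insurance: 3.8% × 7,470.00 Cr = 283.86 Cr
Medical Insurance Levy: 8% × 7,470.00 Cr = 597.60 Cr
Total: 673.23 Cr + 283.86 Cr + 597.60 Cr = 1,554.69 Cr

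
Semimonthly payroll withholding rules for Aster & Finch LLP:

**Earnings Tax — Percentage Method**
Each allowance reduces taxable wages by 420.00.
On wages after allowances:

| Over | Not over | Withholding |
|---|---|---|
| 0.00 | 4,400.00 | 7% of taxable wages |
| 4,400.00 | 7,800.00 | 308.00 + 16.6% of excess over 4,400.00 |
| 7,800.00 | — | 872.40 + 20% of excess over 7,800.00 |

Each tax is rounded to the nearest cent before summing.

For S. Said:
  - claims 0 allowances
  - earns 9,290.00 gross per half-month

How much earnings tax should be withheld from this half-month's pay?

1,170.40

Earnings Tax: taxable = 9,290.00
  872.40 + 20% × (9,290.00 − 7,800.00) = 872.40 + 20% × 1,490.00 = 1,170.40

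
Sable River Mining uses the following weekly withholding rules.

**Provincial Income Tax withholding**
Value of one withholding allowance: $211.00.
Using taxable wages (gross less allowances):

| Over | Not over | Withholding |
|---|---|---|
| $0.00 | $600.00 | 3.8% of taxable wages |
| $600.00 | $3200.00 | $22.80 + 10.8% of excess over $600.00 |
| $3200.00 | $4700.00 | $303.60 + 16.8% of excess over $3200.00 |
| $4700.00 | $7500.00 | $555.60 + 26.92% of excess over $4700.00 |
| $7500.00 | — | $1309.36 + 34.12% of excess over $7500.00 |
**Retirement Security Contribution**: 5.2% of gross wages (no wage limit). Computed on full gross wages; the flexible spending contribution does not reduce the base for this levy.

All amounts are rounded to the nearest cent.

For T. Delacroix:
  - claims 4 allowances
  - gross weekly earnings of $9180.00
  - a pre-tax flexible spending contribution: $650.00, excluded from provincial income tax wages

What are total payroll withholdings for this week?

$1850.18

Provincial Income Tax: taxable = $9180.00 − $650.00 − 4×$211.00 = $7686.00
  $1309.36 + 34.12% × ($7686.00 − $7500.00) = $1309.36 + 34.12% × $186.00 = $1372.82
Retirement Security Contribution: 5.2% × $9180.00 = $477.36
Total: $1372.82 + $477.36 = $1850.18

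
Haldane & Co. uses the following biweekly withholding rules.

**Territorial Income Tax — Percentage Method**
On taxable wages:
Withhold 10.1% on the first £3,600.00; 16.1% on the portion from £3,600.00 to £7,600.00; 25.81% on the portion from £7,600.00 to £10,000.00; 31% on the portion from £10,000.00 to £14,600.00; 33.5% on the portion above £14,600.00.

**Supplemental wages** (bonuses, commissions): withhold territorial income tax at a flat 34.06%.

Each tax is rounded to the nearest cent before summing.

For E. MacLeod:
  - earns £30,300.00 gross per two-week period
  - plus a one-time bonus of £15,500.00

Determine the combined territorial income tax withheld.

Territorial Income Tax: taxable = £30,300.00
  £3,053.04 + 33.5% × (£30,300.00 − £14,600.00) = £3,053.04 + 33.5% × £15,700.00 = £8,312.54
Supplemental (34.06% flat on bonus): 34.06% × £15,500.00 = £5,279.30
Total territorial income tax: £8,312.54 + £5,279.30 = £13,591.84

£13,591.84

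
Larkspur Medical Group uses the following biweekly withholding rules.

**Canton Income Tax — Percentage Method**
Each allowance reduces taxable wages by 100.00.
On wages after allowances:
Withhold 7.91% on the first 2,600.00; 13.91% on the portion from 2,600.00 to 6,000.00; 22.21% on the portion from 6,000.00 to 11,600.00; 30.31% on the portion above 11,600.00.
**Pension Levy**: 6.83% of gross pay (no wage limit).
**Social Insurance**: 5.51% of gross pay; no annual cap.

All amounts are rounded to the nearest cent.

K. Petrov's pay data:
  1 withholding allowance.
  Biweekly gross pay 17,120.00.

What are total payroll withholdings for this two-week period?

5,677.77

Canton Income Tax: taxable = 17,120.00 − 1×100.00 = 17,020.00
  1,922.36 + 30.31% × (17,020.00 − 11,600.00) = 1,922.36 + 30.31% × 5,420.00 = 3,565.16
Pension Levy: 6.83% × 17,120.00 = 1,169.30
Social Insurance: 5.51% × 17,120.00 = 943.31
Total: 3,565.16 + 1,169.30 + 943.31 = 5,677.77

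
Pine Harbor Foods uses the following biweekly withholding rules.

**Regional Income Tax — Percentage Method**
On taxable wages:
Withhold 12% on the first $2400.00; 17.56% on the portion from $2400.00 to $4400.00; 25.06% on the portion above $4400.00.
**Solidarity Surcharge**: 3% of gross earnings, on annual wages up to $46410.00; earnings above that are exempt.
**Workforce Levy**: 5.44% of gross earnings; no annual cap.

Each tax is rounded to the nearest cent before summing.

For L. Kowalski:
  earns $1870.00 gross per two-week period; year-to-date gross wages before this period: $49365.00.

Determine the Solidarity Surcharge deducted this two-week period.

Solidarity Surcharge: YTD $49365.00 ≥ cap $46410.00 → $0.00

$0.00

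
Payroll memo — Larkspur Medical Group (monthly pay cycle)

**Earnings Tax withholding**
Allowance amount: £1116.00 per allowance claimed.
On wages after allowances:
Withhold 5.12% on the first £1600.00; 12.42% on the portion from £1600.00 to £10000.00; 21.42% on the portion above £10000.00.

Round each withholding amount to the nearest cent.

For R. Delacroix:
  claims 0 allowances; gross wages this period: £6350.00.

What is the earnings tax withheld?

Earnings Tax: taxable = £6350.00
  £81.92 + 12.42% × (£6350.00 − £1600.00) = £81.92 + 12.42% × £4750.00 = £671.87

£671.87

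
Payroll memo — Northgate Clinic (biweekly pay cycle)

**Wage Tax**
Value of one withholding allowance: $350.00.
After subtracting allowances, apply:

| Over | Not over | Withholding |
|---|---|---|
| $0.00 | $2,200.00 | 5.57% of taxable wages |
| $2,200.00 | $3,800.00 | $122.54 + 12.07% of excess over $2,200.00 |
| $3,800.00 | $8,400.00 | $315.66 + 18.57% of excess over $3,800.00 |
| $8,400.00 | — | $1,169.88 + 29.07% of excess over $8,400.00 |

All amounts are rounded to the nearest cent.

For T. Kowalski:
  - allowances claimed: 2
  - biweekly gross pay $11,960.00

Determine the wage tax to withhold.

$2,001.28

Wage Tax: taxable = $11,960.00 − 2×$350.00 = $11,260.00
  $1,169.88 + 29.07% × ($11,260.00 − $8,400.00) = $1,169.88 + 29.07% × $2,860.00 = $2,001.28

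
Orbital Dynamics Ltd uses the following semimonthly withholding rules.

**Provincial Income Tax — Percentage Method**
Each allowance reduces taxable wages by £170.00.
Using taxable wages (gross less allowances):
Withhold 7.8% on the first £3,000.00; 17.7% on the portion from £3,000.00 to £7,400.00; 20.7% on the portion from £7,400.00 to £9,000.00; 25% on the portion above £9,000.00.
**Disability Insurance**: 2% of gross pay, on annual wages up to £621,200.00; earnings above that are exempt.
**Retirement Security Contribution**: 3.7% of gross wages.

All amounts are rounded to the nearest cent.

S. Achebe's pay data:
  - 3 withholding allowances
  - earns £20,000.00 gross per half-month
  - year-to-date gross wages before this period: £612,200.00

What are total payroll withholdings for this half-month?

£4,886.50

Provincial Income Tax: taxable = £20,000.00 − 3×£170.00 = £19,490.00
  £1,344.00 + 25% × (£19,490.00 − £9,000.00) = £1,344.00 + 25% × £10,490.00 = £3,966.50
Disability Insurance: cap £621,200.00 − YTD £612,200.00 = £9,000.00 subject; 2% × £9,000.00 = £180.00
Retirement Security Contribution: 3.7% × £20,000.00 = £740.00
Total: £3,966.50 + £180.00 + £740.00 = £4,886.50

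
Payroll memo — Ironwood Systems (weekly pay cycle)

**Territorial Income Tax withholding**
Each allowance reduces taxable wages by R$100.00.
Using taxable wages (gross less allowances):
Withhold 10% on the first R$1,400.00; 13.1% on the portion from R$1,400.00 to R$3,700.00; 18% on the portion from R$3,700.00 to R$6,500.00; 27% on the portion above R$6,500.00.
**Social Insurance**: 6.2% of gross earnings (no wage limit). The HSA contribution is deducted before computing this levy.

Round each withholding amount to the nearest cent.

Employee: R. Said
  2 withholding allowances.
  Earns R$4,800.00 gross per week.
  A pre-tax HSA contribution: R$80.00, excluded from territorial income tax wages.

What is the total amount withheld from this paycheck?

Territorial Income Tax: taxable = R$4,800.00 − R$80.00 − 2×R$100.00 = R$4,520.00
  R$441.30 + 18% × (R$4,520.00 − R$3,700.00) = R$441.30 + 18% × R$820.00 = R$588.90
Social Insurance: 6.2% × R$4,720.00 = R$292.64
Total: R$588.90 + R$292.64 = R$881.54

R$881.54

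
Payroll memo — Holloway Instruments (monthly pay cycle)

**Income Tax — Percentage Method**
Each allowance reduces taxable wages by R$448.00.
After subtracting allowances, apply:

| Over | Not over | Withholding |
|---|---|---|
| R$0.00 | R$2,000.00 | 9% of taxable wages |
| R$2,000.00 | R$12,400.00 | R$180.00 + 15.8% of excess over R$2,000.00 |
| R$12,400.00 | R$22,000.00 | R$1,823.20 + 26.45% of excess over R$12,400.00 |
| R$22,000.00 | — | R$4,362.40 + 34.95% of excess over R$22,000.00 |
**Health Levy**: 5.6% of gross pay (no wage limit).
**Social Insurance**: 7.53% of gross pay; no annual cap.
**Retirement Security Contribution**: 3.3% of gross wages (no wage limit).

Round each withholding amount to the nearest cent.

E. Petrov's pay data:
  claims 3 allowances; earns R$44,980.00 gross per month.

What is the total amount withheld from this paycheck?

Income Tax: taxable = R$44,980.00 − 3×R$448.00 = R$43,636.00
  R$4,362.40 + 34.95% × (R$43,636.00 − R$22,000.00) = R$4,362.40 + 34.95% × R$21,636.00 = R$11,924.18
Health Levy: 5.6% × R$44,980.00 = R$2,518.88
Social Insurance: 7.53% × R$44,980.00 = R$3,386.99
Retirement Security Contribution: 3.3% × R$44,980.00 = R$1,484.34
Total: R$11,924.18 + R$2,518.88 + R$3,386.99 + R$1,484.34 = R$19,314.39

R$19,314.39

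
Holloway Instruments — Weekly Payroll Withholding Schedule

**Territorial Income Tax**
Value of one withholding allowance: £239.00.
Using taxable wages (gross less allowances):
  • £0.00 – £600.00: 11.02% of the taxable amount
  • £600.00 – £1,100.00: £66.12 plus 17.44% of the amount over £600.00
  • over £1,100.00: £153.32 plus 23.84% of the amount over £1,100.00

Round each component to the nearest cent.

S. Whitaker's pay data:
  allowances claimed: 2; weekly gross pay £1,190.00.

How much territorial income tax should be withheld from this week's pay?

Territorial Income Tax: taxable = £1,190.00 − 2×£239.00 = £712.00
  £66.12 + 17.44% × (£712.00 − £600.00) = £66.12 + 17.44% × £112.00 = £85.65

£85.65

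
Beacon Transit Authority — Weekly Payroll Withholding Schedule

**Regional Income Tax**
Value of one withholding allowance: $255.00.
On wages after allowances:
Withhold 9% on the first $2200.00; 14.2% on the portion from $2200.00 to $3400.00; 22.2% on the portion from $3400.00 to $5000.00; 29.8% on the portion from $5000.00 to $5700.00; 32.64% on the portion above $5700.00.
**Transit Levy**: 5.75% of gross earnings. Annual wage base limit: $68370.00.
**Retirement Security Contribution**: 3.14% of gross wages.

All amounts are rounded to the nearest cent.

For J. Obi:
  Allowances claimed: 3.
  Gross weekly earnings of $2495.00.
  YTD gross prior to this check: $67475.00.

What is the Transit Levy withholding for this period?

Transit Levy: cap $68370.00 − YTD $67475.00 = $895.00 subject; 5.75% × $895.00 = $51.46

$51.46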